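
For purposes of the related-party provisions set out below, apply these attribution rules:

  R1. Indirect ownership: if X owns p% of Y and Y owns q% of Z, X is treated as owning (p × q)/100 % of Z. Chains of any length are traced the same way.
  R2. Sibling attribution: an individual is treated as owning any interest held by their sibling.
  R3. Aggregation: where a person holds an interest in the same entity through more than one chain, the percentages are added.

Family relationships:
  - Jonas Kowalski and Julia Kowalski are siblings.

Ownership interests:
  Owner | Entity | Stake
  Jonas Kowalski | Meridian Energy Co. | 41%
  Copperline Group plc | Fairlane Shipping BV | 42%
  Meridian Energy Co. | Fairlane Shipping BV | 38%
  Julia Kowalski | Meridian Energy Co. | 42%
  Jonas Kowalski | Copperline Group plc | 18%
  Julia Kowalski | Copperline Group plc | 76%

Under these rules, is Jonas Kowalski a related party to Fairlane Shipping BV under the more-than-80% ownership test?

No

By sibling attribution (R2), Jonas Kowalski is treated as also owning Julia Kowalski's interest in Copperline Group plc, giving 18% + 76% = 94%.
By sibling attribution (R2), Jonas Kowalski is treated as also owning Julia Kowalski's interest in Meridian Energy Co, giving 41% + 42% = 83%.
Chain via Copperline Group plc (R1): 94% × 42% = 39.48% of Fairlane Shipping BV.
Chain via Meridian Energy Co. (R1): 83% × 38% = 31.54% of Fairlane Shipping BV.
Aggregating (R3): 39.48% + 31.54% = 71.02%.
71.02% does not exceed the 80% threshold, so Jonas is not a related party to Fairlane Shipping BV.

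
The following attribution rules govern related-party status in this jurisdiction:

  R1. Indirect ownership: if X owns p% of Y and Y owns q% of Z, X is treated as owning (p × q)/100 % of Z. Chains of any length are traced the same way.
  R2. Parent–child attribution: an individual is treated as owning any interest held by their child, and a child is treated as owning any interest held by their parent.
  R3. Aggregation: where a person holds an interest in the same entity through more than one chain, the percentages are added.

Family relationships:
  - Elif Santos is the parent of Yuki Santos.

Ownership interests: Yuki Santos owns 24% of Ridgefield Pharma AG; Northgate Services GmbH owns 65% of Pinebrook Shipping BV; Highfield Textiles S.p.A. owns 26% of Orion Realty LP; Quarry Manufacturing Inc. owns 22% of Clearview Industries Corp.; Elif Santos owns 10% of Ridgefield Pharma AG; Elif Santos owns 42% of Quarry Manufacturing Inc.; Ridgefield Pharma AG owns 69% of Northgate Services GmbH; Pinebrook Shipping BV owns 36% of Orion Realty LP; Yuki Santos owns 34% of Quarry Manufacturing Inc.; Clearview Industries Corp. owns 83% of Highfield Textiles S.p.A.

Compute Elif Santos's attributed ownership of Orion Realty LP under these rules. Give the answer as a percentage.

9.097816%

By parent–child attribution (R2), Elif Santos is treated as also owning Yuki Santos's interest in Quarry Manufacturing Inc, giving 42% + 34% = 76%.
By parent–child attribution (R2), Elif Santos is treated as also owning Yuki Santos's interest in Ridgefield Pharma AG, giving 10% + 24% = 34%.
Chain via Quarry Manufacturing Inc. → Clearview Industries Corp. → Highfield Textiles S.p.A. (R1): 76% × 22% × 83% × 26% = 3.608176% of Orion Realty LP.
Chain via Ridgefield Pharma AG → Northgate Services GmbH → Pinebrook Shipping BV (R1): 34% × 69% × 65% × 36% = 5.48964% of Orion Realty LP.
Aggregating (R3): 3.608176% + 5.48964% = 9.097816%.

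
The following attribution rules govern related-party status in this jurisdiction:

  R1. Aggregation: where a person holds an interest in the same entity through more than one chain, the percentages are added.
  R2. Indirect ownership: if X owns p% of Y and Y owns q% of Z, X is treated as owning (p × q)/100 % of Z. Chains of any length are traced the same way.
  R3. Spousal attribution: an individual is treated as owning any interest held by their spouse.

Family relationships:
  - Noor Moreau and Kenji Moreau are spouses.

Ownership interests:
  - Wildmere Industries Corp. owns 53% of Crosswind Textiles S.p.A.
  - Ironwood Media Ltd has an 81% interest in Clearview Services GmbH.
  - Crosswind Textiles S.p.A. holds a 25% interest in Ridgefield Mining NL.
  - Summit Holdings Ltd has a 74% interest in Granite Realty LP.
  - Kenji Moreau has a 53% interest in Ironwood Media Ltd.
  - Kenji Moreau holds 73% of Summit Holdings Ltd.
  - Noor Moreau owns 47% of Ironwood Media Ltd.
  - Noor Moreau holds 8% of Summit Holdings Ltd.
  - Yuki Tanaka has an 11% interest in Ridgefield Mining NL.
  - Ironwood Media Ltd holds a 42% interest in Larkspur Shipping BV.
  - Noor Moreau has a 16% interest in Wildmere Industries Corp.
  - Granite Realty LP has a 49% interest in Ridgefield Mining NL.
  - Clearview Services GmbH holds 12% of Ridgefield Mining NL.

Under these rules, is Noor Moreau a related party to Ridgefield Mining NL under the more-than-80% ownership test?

By spousal attribution (R3), Noor Moreau is treated as also owning Kenji Moreau's interest in Summit Holdings Ltd, giving 8% + 73% = 81%.
By spousal attribution (R3), Noor Moreau is treated as also owning Kenji Moreau's interest in Ironwood Media Ltd, giving 47% + 53% = 100%.
Chain via Summit Holdings Ltd → Granite Realty LP (R2): 81% × 74% × 49% = 29.3706% of Ridgefield Mining NL.
Chain via Wildmere Industries Corp. → Crosswind Textiles S.p.A. (R2): 16% × 53% × 25% = 2.12% of Ridgefield Mining NL.
Chain via Ironwood Media Ltd → Clearview Services GmbH (R2): 100% × 81% × 12% = 9.72% of Ridgefield Mining NL.
Aggregating (R1): 29.3706% + 2.12% + 9.72% = 41.2106%.
41.2106% does not exceed the 80% threshold, so Noor is not a related party to Ridgefield Mining NL.

No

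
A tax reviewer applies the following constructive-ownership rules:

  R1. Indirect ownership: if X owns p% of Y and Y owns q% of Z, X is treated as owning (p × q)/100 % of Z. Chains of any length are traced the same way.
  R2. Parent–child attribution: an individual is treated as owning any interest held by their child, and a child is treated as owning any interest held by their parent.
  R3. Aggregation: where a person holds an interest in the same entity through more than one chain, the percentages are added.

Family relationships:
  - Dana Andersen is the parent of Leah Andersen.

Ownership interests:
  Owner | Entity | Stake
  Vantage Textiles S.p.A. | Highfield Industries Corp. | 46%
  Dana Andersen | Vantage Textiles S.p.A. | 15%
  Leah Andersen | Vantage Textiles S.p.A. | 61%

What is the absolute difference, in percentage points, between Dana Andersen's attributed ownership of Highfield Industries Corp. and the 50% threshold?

By parent–child attribution (R2), Dana Andersen is treated as also owning Leah Andersen's interest in Vantage Textiles S.p.A, giving 15% + 61% = 76%.
Chain via Vantage Textiles S.p.A. (R1): 76% × 46% = 34.96% of Highfield Industries Corp.
34.96% falls short of the 50% threshold by 15.04 percentage points.

15.04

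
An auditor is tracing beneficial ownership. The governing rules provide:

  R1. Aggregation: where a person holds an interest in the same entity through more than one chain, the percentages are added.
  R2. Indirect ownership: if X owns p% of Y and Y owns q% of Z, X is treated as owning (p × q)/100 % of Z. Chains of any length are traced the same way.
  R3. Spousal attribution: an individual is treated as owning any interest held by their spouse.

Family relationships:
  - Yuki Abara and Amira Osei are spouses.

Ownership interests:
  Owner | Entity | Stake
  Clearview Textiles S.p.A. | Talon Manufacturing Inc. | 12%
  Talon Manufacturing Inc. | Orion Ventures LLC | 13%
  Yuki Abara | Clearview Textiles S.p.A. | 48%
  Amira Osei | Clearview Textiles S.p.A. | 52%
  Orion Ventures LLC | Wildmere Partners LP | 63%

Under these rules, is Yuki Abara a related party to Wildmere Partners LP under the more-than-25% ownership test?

No

By spousal attribution (R3), Yuki Abara is treated as also owning Amira Osei's interest in Clearview Textiles S.p.A, giving 48% + 52% = 100%.
Chain via Clearview Textiles S.p.A. → Talon Manufacturing Inc. → Orion Ventures LLC (R2): 100% × 12% × 13% × 63% = 0.9828% of Wildmere Partners LP.
0.9828% does not exceed the 25% threshold, so Yuki is not a related party to Wildmere Partners LP.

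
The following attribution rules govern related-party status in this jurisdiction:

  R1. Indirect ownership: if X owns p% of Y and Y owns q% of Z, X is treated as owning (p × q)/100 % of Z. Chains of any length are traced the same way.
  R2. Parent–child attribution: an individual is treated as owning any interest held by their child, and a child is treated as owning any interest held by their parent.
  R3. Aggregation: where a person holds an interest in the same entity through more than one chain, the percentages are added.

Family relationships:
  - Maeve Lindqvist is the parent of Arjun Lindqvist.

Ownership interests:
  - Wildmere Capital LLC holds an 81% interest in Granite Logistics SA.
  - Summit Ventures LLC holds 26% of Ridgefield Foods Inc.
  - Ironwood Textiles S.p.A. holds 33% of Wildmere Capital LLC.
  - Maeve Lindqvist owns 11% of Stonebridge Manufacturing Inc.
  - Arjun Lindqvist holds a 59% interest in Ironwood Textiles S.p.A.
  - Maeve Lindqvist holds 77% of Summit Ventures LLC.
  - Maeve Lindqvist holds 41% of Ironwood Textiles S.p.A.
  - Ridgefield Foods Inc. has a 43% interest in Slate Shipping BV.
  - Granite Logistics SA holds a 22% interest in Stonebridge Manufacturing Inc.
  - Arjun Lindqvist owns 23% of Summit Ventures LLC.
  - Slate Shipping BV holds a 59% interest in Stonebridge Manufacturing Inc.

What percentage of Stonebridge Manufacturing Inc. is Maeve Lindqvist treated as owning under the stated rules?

23.4768%

By parent–child attribution (R2), Maeve Lindqvist is treated as also owning Arjun Lindqvist's interest in Summit Ventures LLC, giving 77% + 23% = 100%.
By parent–child attribution (R2), Maeve Lindqvist is treated as also owning Arjun Lindqvist's interest in Ironwood Textiles S.p.A, giving 41% + 59% = 100%.
Chain via Summit Ventures LLC → Ridgefield Foods Inc. → Slate Shipping BV (R1): 100% × 26% × 43% × 59% = 6.5962% of Stonebridge Manufacturing Inc.
Chain via Ironwood Textiles S.p.A. → Wildmere Capital LLC → Granite Logistics SA (R1): 100% × 33% × 81% × 22% = 5.8806% of Stonebridge Manufacturing Inc.
Direct interest in Stonebridge Manufacturing Inc: 11%.
Aggregating (R3): 6.5962% + 5.8806% + 11% = 23.4768%.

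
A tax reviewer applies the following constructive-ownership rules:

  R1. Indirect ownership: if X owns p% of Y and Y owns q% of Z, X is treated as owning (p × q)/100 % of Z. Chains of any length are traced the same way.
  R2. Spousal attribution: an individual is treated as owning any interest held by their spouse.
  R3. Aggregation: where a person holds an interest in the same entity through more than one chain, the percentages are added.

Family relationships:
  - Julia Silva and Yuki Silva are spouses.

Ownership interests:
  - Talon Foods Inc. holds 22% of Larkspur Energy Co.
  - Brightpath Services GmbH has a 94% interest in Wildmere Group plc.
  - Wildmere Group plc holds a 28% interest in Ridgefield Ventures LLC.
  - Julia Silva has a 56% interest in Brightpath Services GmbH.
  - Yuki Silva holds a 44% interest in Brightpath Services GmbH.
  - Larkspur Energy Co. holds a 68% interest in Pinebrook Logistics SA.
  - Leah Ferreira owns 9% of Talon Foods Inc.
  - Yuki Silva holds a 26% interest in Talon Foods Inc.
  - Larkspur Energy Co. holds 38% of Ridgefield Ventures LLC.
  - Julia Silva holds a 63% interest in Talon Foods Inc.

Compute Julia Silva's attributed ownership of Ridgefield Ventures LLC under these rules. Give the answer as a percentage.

By spousal attribution (R2), Julia Silva is treated as also owning Yuki Silva's interest in Talon Foods Inc, giving 63% + 26% = 89%.
By spousal attribution (R2), Julia Silva is treated as also owning Yuki Silva's interest in Brightpath Services GmbH, giving 56% + 44% = 100%.
Chain via Talon Foods Inc. → Larkspur Energy Co. (R1): 89% × 22% × 38% = 7.4404% of Ridgefield Ventures LLC.
Chain via Brightpath Services GmbH → Wildmere Group plc (R1): 100% × 94% × 28% = 26.32% of Ridgefield Ventures LLC.
Aggregating (R3): 7.4404% + 26.32% = 33.7604%.

33.7604%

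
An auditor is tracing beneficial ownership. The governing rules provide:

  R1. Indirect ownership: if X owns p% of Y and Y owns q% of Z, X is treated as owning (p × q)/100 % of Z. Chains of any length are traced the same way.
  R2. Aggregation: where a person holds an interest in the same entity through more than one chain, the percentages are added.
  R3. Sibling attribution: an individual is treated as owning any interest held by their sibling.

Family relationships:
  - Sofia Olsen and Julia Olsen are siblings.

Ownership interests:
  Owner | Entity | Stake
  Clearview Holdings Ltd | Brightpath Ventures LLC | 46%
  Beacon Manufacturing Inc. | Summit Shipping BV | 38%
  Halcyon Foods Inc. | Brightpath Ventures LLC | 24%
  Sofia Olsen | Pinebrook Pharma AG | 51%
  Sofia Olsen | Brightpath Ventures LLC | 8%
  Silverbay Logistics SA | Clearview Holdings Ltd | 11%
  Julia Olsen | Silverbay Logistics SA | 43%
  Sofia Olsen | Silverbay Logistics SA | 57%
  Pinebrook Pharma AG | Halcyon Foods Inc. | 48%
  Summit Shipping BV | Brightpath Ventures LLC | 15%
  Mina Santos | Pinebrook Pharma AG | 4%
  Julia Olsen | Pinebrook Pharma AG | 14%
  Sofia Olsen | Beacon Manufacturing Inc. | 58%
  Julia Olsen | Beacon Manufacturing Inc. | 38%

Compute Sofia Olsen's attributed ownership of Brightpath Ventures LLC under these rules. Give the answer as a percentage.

26.02%

By sibling attribution (R3), Sofia Olsen is treated as also owning Julia Olsen's interest in Pinebrook Pharma AG, giving 51% + 14% = 65%.
By sibling attribution (R3), Sofia Olsen is treated as also owning Julia Olsen's interest in Silverbay Logistics SA, giving 57% + 43% = 100%.
By sibling attribution (R3), Sofia Olsen is treated as also owning Julia Olsen's interest in Beacon Manufacturing Inc, giving 58% + 38% = 96%.
Chain via Pinebrook Pharma AG → Halcyon Foods Inc. (R1): 65% × 48% × 24% = 7.488% of Brightpath Ventures LLC.
Chain via Silverbay Logistics SA → Clearview Holdings Ltd (R1): 100% × 11% × 46% = 5.06% of Brightpath Ventures LLC.
Chain via Beacon Manufacturing Inc. → Summit Shipping BV (R1): 96% × 38% × 15% = 5.472% of Brightpath Ventures LLC.
Direct interest in Brightpath Ventures LLC: 8%.
Aggregating (R2): 7.488% + 5.06% + 5.472% + 8% = 26.02%.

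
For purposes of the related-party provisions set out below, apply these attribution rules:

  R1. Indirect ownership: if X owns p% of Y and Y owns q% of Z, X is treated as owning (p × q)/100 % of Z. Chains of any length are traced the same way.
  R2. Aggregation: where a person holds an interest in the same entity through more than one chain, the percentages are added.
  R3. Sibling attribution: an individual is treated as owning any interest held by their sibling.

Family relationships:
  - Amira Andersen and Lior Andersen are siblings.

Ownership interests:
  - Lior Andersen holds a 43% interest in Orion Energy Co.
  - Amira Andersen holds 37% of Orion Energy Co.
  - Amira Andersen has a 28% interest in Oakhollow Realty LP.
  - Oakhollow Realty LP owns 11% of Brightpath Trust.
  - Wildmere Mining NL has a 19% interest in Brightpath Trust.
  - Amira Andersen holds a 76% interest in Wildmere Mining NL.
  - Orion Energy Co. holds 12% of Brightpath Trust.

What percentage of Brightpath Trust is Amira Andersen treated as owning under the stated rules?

By sibling attribution (R3), Amira Andersen is treated as also owning Lior Andersen's interest in Orion Energy Co, giving 37% + 43% = 80%.
Chain via Oakhollow Realty LP (R1): 28% × 11% = 3.08% of Brightpath Trust.
Chain via Wildmere Mining NL (R1): 76% × 19% = 14.44% of Brightpath Trust.
Chain via Orion Energy Co. (R1): 80% × 12% = 9.6% of Brightpath Trust.
Aggregating (R2): 3.08% + 14.44% + 9.6% = 27.12%.

27.12%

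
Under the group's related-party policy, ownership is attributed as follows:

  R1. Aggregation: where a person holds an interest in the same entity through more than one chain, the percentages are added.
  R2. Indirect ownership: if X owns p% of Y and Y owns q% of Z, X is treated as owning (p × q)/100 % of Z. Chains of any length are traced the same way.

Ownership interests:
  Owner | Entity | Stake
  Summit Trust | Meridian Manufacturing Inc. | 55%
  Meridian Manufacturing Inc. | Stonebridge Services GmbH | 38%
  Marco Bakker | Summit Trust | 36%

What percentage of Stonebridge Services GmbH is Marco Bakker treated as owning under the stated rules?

Chain via Summit Trust → Meridian Manufacturing Inc. (R2): 36% × 55% × 38% = 7.524% of Stonebridge Services GmbH.

7.524%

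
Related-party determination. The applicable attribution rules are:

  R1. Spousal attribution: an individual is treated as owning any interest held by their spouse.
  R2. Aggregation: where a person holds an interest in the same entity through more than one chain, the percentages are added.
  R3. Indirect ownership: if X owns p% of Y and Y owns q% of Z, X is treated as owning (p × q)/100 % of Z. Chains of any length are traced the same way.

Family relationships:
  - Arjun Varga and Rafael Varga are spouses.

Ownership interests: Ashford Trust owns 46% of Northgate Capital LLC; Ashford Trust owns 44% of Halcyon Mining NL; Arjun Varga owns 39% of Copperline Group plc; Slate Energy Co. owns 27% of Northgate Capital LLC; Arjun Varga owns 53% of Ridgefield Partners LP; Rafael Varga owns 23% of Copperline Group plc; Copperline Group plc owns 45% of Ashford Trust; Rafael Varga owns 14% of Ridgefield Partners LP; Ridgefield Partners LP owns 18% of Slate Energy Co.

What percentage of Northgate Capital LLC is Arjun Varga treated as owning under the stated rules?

By spousal attribution (R1), Arjun Varga is treated as also owning Rafael Varga's interest in Ridgefield Partners LP, giving 53% + 14% = 67%.
By spousal attribution (R1), Arjun Varga is treated as also owning Rafael Varga's interest in Copperline Group plc, giving 39% + 23% = 62%.
Chain via Ridgefield Partners LP → Slate Energy Co. (R3): 67% × 18% × 27% = 3.2562% of Northgate Capital LLC.
Chain via Copperline Group plc → Ashford Trust (R3): 62% × 45% × 46% = 12.834% of Northgate Capital LLC.
Aggregating (R2): 3.2562% + 12.834% = 16.0902%.

16.0902%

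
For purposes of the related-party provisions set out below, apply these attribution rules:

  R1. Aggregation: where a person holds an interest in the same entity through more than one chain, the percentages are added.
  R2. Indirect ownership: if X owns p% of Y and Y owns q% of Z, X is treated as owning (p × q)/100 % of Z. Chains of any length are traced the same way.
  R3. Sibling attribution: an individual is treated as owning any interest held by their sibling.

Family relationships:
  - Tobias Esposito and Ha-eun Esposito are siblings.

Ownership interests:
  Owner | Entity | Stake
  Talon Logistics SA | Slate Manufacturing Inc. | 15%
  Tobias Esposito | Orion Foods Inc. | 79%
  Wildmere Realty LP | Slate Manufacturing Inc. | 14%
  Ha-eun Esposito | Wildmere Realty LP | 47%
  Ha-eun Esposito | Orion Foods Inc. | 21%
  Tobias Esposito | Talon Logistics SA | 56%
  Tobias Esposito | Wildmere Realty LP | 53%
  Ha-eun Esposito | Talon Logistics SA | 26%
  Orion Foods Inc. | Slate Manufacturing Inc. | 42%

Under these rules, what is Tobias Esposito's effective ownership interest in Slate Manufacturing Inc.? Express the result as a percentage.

68.3%

By sibling attribution (R3), Tobias Esposito is treated as also owning Ha-eun Esposito's interest in Wildmere Realty LP, giving 53% + 47% = 100%.
By sibling attribution (R3), Tobias Esposito is treated as also owning Ha-eun Esposito's interest in Talon Logistics SA, giving 56% + 26% = 82%.
By sibling attribution (R3), Tobias Esposito is treated as also owning Ha-eun Esposito's interest in Orion Foods Inc, giving 79% + 21% = 100%.
Chain via Wildmere Realty LP (R2): 100% × 14% = 14% of Slate Manufacturing Inc.
Chain via Talon Logistics SA (R2): 82% × 15% = 12.3% of Slate Manufacturing Inc.
Chain via Orion Foods Inc. (R2): 100% × 42% = 42% of Slate Manufacturing Inc.
Aggregating (R1): 14% + 12.3% + 42% = 68.3%.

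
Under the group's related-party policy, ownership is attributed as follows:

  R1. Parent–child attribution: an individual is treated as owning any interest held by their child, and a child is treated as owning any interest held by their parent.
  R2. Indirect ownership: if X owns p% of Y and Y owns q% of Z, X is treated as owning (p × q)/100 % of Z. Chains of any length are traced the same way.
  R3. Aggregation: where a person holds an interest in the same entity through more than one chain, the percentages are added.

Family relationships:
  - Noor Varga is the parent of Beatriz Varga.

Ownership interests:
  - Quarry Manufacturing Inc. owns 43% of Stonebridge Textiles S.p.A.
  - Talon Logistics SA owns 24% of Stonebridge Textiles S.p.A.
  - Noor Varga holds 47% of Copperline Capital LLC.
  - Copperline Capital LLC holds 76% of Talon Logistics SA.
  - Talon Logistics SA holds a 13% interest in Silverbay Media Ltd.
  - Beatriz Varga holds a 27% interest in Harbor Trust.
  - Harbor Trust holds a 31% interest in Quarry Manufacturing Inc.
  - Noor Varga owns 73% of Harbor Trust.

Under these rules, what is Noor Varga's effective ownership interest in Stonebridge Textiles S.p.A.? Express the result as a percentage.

By parent–child attribution (R1), Noor Varga is treated as also owning Beatriz Varga's interest in Harbor Trust, giving 73% + 27% = 100%.
Chain via Copperline Capital LLC → Talon Logistics SA (R2): 47% × 76% × 24% = 8.5728% of Stonebridge Textiles S.p.A.
Chain via Harbor Trust → Quarry Manufacturing Inc. (R2): 100% × 31% × 43% = 13.33% of Stonebridge Textiles S.p.A.
Aggregating (R3): 8.5728% + 13.33% = 21.9028%.

21.9028%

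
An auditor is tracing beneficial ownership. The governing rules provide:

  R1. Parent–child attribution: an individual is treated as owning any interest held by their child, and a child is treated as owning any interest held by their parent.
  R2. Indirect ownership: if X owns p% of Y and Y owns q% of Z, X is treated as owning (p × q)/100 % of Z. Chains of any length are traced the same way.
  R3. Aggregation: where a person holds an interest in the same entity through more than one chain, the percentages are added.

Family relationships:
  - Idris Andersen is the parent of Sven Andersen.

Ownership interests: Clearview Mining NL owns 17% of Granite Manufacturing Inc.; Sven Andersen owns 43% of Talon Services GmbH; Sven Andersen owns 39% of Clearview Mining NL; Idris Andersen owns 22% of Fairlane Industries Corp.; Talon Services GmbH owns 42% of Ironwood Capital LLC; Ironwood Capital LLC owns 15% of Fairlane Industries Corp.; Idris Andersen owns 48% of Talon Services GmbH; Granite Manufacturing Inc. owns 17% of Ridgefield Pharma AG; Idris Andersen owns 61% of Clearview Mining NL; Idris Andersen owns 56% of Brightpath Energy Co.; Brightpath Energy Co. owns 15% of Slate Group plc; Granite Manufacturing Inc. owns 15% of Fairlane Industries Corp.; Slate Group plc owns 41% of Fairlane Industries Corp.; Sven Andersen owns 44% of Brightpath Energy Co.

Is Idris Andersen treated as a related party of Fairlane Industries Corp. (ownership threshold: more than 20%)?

Yes

By parent–child attribution (R1), Idris Andersen is treated as also owning Sven Andersen's interest in Brightpath Energy Co, giving 56% + 44% = 100%.
By parent–child attribution (R1), Idris Andersen is treated as also owning Sven Andersen's interest in Clearview Mining NL, giving 61% + 39% = 100%.
By parent–child attribution (R1), Idris Andersen is treated as also owning Sven Andersen's interest in Talon Services GmbH, giving 48% + 43% = 91%.
Chain via Brightpath Energy Co. → Slate Group plc (R2): 100% × 15% × 41% = 6.15% of Fairlane Industries Corp.
Chain via Clearview Mining NL → Granite Manufacturing Inc. (R2): 100% × 17% × 15% = 2.55% of Fairlane Industries Corp.
Chain via Talon Services GmbH → Ironwood Capital LLC (R2): 91% × 42% × 15% = 5.733% of Fairlane Industries Corp.
Direct interest in Fairlane Industries Corp: 22%.
Aggregating (R3): 6.15% + 2.55% + 5.733% + 22% = 36.433%.
36.433% exceeds the 20% threshold, so Idris is a related party to Fairlane Industries Corp.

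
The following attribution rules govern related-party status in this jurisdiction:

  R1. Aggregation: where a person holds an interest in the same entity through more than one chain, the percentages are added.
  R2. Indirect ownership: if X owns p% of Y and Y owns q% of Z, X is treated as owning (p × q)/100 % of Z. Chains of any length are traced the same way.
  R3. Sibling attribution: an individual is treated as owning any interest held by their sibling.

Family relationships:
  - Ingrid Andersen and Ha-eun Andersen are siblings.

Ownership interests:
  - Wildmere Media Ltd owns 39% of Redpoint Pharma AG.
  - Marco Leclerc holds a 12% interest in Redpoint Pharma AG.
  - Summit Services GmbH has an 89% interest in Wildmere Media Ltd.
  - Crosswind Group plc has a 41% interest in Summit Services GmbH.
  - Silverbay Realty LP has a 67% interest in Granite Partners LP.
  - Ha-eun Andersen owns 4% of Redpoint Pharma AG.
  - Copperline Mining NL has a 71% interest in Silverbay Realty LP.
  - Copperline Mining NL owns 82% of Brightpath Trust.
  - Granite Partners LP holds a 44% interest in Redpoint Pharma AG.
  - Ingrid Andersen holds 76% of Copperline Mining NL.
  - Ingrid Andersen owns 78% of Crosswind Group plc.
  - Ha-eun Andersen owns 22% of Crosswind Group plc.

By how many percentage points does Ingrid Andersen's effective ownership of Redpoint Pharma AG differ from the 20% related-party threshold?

14.138508

By sibling attribution (R3), Ingrid Andersen is treated as also owning Ha-eun Andersen's interest in Crosswind Group plc, giving 78% + 22% = 100%.
By sibling attribution (R3), Ingrid Andersen is treated as owning Ha-eun Andersen's 4% interest in Redpoint Pharma AG.
Chain via Crosswind Group plc → Summit Services GmbH → Wildmere Media Ltd (R2): 100% × 41% × 89% × 39% = 14.2311% of Redpoint Pharma AG.
Chain via Copperline Mining NL → Silverbay Realty LP → Granite Partners LP (R2): 76% × 71% × 67% × 44% = 15.907408% of Redpoint Pharma AG.
Direct interest in Redpoint Pharma AG: 4%.
Aggregating (R1): 14.2311% + 15.907408% + 4% = 34.138508%.
34.138508% exceeds the 20% threshold by 14.138508 percentage points.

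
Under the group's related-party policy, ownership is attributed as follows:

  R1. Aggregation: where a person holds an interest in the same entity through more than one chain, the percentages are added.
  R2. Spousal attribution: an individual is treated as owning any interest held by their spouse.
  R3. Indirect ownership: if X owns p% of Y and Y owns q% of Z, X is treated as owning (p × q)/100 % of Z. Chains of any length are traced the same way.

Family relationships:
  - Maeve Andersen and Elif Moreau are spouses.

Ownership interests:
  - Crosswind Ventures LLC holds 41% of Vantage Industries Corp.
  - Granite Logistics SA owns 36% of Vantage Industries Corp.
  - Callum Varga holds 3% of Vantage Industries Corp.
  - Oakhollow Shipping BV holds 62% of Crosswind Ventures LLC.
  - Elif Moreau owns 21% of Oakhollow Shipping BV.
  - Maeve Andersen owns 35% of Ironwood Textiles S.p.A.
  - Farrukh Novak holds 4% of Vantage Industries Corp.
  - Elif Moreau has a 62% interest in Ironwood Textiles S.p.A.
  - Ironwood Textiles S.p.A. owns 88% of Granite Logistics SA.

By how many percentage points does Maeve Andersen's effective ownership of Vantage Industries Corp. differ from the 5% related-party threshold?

By spousal attribution (R2), Maeve Andersen is treated as also owning Elif Moreau's interest in Ironwood Textiles S.p.A, giving 35% + 62% = 97%.
By spousal attribution (R2), Maeve Andersen is treated as owning Elif Moreau's 21% interest in Oakhollow Shipping BV.
Chain via Ironwood Textiles S.p.A. → Granite Logistics SA (R3): 97% × 88% × 36% = 30.7296% of Vantage Industries Corp.
Chain via Oakhollow Shipping BV → Crosswind Ventures LLC (R3): 21% × 62% × 41% = 5.3382% of Vantage Industries Corp.
Aggregating (R1): 30.7296% + 5.3382% = 36.0678%.
36.0678% exceeds the 5% threshold by 31.0678 percentage points.

31.0678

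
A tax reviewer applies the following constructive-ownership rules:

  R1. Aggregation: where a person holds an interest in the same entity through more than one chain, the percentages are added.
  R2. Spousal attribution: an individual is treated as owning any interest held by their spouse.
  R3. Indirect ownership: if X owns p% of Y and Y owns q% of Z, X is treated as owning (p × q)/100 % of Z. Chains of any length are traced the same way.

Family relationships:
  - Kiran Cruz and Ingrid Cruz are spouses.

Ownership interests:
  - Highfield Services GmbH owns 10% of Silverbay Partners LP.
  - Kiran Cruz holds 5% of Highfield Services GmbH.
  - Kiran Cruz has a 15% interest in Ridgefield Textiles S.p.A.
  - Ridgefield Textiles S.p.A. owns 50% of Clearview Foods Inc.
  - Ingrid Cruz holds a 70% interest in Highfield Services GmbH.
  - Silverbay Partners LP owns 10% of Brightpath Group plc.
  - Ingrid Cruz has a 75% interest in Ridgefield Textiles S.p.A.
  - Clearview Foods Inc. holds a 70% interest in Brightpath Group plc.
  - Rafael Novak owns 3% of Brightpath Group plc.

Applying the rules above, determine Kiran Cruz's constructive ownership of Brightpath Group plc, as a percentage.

By spousal attribution (R2), Kiran Cruz is treated as also owning Ingrid Cruz's interest in Highfield Services GmbH, giving 5% + 70% = 75%.
By spousal attribution (R2), Kiran Cruz is treated as also owning Ingrid Cruz's interest in Ridgefield Textiles S.p.A, giving 15% + 75% = 90%.
Chain via Highfield Services GmbH → Silverbay Partners LP (R3): 75% × 10% × 10% = 0.75% of Brightpath Group plc.
Chain via Ridgefield Textiles S.p.A. → Clearview Foods Inc. (R3): 90% × 50% × 70% = 31.5% of Brightpath Group plc.
Aggregating (R1): 0.75% + 31.5% = 32.25%.

32.25%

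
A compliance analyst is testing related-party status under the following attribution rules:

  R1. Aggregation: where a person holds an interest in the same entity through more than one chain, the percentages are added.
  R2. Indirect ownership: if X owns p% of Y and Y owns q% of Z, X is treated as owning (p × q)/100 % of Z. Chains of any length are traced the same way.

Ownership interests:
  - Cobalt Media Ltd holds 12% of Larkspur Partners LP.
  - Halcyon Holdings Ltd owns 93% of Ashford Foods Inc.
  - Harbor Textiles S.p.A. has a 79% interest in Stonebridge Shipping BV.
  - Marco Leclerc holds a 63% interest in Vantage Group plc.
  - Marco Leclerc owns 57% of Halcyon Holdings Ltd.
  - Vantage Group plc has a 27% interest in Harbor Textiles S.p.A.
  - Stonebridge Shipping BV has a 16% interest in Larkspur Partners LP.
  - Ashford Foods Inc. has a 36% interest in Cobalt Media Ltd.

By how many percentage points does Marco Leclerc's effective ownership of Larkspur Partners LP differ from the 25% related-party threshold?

Chain via Vantage Group plc → Harbor Textiles S.p.A. → Stonebridge Shipping BV (R2): 63% × 27% × 79% × 16% = 2.150064% of Larkspur Partners LP.
Chain via Halcyon Holdings Ltd → Ashford Foods Inc. → Cobalt Media Ltd (R2): 57% × 93% × 36% × 12% = 2.290032% of Larkspur Partners LP.
Aggregating (R1): 2.150064% + 2.290032% = 4.440096%.
4.440096% falls short of the 25% threshold by 20.559904 percentage points.

20.559904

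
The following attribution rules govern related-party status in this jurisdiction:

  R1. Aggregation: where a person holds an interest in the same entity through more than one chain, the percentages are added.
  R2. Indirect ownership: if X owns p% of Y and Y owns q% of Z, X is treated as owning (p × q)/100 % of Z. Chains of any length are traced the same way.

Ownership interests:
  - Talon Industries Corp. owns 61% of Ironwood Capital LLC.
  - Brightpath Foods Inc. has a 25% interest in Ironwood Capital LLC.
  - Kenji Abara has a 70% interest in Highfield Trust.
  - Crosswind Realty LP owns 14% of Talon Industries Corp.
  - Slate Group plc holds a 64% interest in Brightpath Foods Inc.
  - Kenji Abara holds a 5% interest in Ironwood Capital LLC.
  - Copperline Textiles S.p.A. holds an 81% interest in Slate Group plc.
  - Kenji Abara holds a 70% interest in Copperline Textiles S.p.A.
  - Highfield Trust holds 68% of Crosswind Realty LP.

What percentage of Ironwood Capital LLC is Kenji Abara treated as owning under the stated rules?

18.13704%

Chain via Highfield Trust → Crosswind Realty LP → Talon Industries Corp. (R2): 70% × 68% × 14% × 61% = 4.06504% of Ironwood Capital LLC.
Chain via Copperline Textiles S.p.A. → Slate Group plc → Brightpath Foods Inc. (R2): 70% × 81% × 64% × 25% = 9.072% of Ironwood Capital LLC.
Direct interest in Ironwood Capital LLC: 5%.
Aggregating (R1): 4.06504% + 9.072% + 5% = 18.13704%.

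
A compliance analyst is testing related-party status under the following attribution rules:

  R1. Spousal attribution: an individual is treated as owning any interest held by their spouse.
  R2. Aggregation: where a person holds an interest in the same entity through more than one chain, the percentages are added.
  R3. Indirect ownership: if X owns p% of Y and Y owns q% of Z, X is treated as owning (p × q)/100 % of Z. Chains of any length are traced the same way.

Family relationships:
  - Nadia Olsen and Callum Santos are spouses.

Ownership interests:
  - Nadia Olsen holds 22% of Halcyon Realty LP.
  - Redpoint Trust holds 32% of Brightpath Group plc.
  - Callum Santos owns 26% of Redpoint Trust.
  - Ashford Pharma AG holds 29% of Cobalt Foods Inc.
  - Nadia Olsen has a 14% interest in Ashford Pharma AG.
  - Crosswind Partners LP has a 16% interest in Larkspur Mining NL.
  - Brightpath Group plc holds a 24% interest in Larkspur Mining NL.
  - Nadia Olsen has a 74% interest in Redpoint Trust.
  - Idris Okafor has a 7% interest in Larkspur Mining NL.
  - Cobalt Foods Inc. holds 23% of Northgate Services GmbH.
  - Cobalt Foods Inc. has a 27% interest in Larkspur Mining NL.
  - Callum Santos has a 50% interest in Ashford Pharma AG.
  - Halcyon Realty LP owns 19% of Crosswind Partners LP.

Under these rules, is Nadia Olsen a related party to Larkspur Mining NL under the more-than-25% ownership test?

By spousal attribution (R1), Nadia Olsen is treated as also owning Callum Santos's interest in Ashford Pharma AG, giving 14% + 50% = 64%.
By spousal attribution (R1), Nadia Olsen is treated as also owning Callum Santos's interest in Redpoint Trust, giving 74% + 26% = 100%.
Chain via Ashford Pharma AG → Cobalt Foods Inc. (R3): 64% × 29% × 27% = 5.0112% of Larkspur Mining NL.
Chain via Halcyon Realty LP → Crosswind Partners LP (R3): 22% × 19% × 16% = 0.6688% of Larkspur Mining NL.
Chain via Redpoint Trust → Brightpath Group plc (R3): 100% × 32% × 24% = 7.68% of Larkspur Mining NL.
Aggregating (R2): 5.0112% + 0.6688% + 7.68% = 13.36%.
13.36% does not exceed the 25% threshold, so Nadia is not a related party to Larkspur Mining NL.

No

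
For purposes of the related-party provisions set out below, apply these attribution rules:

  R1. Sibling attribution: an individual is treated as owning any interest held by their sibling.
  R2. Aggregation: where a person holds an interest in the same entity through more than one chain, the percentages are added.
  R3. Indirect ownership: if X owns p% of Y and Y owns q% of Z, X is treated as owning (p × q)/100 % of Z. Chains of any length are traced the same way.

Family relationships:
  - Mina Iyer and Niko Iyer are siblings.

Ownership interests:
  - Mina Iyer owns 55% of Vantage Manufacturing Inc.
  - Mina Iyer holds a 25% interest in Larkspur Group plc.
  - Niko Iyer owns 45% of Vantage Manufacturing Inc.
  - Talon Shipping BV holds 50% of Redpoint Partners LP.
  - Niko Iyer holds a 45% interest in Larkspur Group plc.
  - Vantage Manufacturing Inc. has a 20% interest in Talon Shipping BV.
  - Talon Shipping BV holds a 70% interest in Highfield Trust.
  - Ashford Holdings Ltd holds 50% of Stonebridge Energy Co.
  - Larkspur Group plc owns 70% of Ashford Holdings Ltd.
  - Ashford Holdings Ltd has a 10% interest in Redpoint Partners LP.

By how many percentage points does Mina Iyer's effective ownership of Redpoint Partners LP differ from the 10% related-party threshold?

4.9

By sibling attribution (R1), Mina Iyer is treated as also owning Niko Iyer's interest in Larkspur Group plc, giving 25% + 45% = 70%.
By sibling attribution (R1), Mina Iyer is treated as also owning Niko Iyer's interest in Vantage Manufacturing Inc, giving 55% + 45% = 100%.
Chain via Larkspur Group plc → Ashford Holdings Ltd (R3): 70% × 70% × 10% = 4.9% of Redpoint Partners LP.
Chain via Vantage Manufacturing Inc. → Talon Shipping BV (R3): 100% × 20% × 50% = 10% of Redpoint Partners LP.
Aggregating (R2): 4.9% + 10% = 14.9%.
14.9% exceeds the 10% threshold by 4.9 percentage points.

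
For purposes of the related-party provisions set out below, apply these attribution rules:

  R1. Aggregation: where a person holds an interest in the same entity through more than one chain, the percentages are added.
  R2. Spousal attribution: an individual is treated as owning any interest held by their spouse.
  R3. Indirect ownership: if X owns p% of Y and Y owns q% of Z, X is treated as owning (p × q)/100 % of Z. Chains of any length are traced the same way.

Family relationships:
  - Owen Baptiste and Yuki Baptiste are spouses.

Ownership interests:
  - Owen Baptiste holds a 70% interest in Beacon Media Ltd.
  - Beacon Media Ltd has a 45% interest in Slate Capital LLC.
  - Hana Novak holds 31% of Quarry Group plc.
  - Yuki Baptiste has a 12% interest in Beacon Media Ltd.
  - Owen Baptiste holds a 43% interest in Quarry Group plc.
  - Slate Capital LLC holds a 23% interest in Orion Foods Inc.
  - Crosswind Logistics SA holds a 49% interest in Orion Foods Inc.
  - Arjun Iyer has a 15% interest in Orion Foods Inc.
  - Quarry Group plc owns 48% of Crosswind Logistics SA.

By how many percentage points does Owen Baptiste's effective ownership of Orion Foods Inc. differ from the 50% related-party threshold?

By spousal attribution (R2), Owen Baptiste is treated as also owning Yuki Baptiste's interest in Beacon Media Ltd, giving 70% + 12% = 82%.
Chain via Beacon Media Ltd → Slate Capital LLC (R3): 82% × 45% × 23% = 8.487% of Orion Foods Inc.
Chain via Quarry Group plc → Crosswind Logistics SA (R3): 43% × 48% × 49% = 10.1136% of Orion Foods Inc.
Aggregating (R1): 8.487% + 10.1136% = 18.6006%.
18.6006% falls short of the 50% threshold by 31.3994 percentage points.

31.3994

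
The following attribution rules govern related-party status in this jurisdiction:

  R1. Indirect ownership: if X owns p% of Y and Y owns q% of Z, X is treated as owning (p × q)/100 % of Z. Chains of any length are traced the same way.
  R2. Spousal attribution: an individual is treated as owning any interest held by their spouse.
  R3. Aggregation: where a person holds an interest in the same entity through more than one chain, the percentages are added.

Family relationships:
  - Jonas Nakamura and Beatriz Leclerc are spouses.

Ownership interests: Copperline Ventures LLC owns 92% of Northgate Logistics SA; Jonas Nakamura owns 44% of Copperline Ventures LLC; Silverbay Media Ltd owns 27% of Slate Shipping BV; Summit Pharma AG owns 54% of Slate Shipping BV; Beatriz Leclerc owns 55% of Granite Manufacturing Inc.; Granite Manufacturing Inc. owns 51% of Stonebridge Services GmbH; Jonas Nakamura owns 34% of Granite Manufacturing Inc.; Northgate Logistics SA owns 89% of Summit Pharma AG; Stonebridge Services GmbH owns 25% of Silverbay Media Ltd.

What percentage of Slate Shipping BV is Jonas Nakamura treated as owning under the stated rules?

By spousal attribution (R2), Jonas Nakamura is treated as also owning Beatriz Leclerc's interest in Granite Manufacturing Inc, giving 34% + 55% = 89%.
Chain via Granite Manufacturing Inc. → Stonebridge Services GmbH → Silverbay Media Ltd (R1): 89% × 51% × 25% × 27% = 3.063825% of Slate Shipping BV.
Chain via Copperline Ventures LLC → Northgate Logistics SA → Summit Pharma AG (R1): 44% × 92% × 89% × 54% = 19.454688% of Slate Shipping BV.
Aggregating (R3): 3.063825% + 19.454688% = 22.518513%.

22.518513%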